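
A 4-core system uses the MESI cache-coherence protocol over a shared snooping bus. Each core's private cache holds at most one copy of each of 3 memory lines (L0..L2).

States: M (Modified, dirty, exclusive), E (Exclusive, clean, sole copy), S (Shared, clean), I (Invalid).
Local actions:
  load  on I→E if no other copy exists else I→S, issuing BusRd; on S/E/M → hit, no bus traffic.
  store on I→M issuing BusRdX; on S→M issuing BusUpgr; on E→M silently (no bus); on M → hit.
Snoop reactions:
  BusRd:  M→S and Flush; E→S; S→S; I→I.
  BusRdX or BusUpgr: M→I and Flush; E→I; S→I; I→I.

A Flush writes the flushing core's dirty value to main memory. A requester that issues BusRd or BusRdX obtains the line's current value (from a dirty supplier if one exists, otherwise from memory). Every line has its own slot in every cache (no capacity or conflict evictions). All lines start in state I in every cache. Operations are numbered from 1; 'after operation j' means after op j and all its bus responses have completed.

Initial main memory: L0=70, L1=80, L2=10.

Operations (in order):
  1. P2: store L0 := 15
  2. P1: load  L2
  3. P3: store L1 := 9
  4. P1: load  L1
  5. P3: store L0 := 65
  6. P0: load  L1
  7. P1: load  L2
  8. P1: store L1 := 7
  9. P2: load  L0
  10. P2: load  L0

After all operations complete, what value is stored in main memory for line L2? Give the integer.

1. P2: store L0 := 15  bus=[BusRdX]  L0: P0=I P1=I P2=M P3=I  mem[L0]=70
2. P1: load  L2  bus=[BusRd]  L2: P0=I P1=E P2=I P3=I  mem[L2]=10
3. P3: store L1 := 9  bus=[BusRdX]  L1: P0=I P1=I P2=I P3=M  mem[L1]=80
4. P1: load  L1  bus=[BusRd,Flush]  L1: P0=I P1=S P2=I P3=S  mem[L1]=9
5. P3: store L0 := 65  bus=[BusRdX,Flush]  L0: P0=I P1=I P2=I P3=M  mem[L0]=15
6. P0: load  L1  bus=[BusRd]  L1: P0=S P1=S P2=I P3=S  mem[L1]=9
7. P1: load  L2  bus=[-]  L2: P0=I P1=E P2=I P3=I  mem[L2]=10
8. P1: store L1 := 7  bus=[BusUpgr]  L1: P0=I P1=M P2=I P3=I  mem[L1]=9
9. P2: load  L0  bus=[BusRd,Flush]  L0: P0=I P1=I P2=S P3=S  mem[L0]=65
10. P2: load  L0  bus=[-]  L0: P0=I P1=I P2=S P3=S  mem[L0]=65

memory[L2] = 10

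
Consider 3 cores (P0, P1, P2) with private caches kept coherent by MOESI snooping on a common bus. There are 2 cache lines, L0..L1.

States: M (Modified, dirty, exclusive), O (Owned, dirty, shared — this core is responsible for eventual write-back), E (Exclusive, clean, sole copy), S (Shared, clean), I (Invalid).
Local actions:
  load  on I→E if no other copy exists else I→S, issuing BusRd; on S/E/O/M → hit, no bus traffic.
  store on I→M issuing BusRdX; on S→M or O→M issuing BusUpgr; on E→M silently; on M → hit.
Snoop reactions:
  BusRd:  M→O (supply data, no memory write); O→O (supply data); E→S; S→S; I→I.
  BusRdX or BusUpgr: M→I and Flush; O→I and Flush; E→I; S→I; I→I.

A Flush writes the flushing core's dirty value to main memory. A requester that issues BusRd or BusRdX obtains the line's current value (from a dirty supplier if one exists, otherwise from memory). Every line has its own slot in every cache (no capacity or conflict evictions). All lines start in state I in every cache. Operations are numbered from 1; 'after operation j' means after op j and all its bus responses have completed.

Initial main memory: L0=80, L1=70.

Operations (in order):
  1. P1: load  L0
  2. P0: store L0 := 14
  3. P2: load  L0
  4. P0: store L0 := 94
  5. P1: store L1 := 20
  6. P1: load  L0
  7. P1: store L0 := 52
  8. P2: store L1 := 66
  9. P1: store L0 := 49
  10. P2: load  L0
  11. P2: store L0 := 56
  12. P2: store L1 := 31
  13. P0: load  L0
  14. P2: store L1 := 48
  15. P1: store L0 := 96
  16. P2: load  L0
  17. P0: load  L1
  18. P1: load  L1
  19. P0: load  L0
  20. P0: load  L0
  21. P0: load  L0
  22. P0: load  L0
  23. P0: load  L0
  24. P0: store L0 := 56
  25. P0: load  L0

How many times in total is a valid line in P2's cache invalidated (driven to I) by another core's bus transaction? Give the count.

1. P1: load  L0  bus=[BusRd]  L0: P0=I P1=E P2=I  mem[L0]=80
2. P0: store L0 := 14  bus=[BusRdX]  L0: P0=M P1=I P2=I  mem[L0]=80
3. P2: load  L0  bus=[BusRd]  L0: P0=O P1=I P2=S  mem[L0]=80
4. P0: store L0 := 94  bus=[BusUpgr]  L0: P0=M P1=I P2=I  mem[L0]=80
5. P1: store L1 := 20  bus=[BusRdX]  L1: P0=I P1=M P2=I  mem[L1]=70
6. P1: load  L0  bus=[BusRd]  L0: P0=O P1=S P2=I  mem[L0]=80
7. P1: store L0 := 52  bus=[BusUpgr,Flush]  L0: P0=I P1=M P2=I  mem[L0]=94
8. P2: store L1 := 66  bus=[BusRdX,Flush]  L1: P0=I P1=I P2=M  mem[L1]=20
9. P1: store L0 := 49  bus=[-]  L0: P0=I P1=M P2=I  mem[L0]=94
10. P2: load  L0  bus=[BusRd]  L0: P0=I P1=O P2=S  mem[L0]=94
11. P2: store L0 := 56  bus=[BusUpgr,Flush]  L0: P0=I P1=I P2=M  mem[L0]=49
12. P2: store L1 := 31  bus=[-]  L1: P0=I P1=I P2=M  mem[L1]=20
13. P0: load  L0  bus=[BusRd]  L0: P0=S P1=I P2=O  mem[L0]=49
14. P2: store L1 := 48  bus=[-]  L1: P0=I P1=I P2=M  mem[L1]=20
15. P1: store L0 := 96  bus=[BusRdX,Flush]  L0: P0=I P1=M P2=I  mem[L0]=56
16. P2: load  L0  bus=[BusRd]  L0: P0=I P1=O P2=S  mem[L0]=56
17. P0: load  L1  bus=[BusRd]  L1: P0=S P1=I P2=O  mem[L1]=20
18. P1: load  L1  bus=[BusRd]  L1: P0=S P1=S P2=O  mem[L1]=20
19. P0: load  L0  bus=[BusRd]  L0: P0=S P1=O P2=S  mem[L0]=56
20. P0: load  L0  bus=[-]  L0: P0=S P1=O P2=S  mem[L0]=56
21. P0: load  L0  bus=[-]  L0: P0=S P1=O P2=S  mem[L0]=56
22. P0: load  L0  bus=[-]  L0: P0=S P1=O P2=S  mem[L0]=56
23. P0: load  L0  bus=[-]  L0: P0=S P1=O P2=S  mem[L0]=56
24. P0: store L0 := 56  bus=[BusUpgr,Flush]  L0: P0=M P1=I P2=I  mem[L0]=96
25. P0: load  L0  bus=[-]  L0: P0=M P1=I P2=I  mem[L0]=96

invalidations = 3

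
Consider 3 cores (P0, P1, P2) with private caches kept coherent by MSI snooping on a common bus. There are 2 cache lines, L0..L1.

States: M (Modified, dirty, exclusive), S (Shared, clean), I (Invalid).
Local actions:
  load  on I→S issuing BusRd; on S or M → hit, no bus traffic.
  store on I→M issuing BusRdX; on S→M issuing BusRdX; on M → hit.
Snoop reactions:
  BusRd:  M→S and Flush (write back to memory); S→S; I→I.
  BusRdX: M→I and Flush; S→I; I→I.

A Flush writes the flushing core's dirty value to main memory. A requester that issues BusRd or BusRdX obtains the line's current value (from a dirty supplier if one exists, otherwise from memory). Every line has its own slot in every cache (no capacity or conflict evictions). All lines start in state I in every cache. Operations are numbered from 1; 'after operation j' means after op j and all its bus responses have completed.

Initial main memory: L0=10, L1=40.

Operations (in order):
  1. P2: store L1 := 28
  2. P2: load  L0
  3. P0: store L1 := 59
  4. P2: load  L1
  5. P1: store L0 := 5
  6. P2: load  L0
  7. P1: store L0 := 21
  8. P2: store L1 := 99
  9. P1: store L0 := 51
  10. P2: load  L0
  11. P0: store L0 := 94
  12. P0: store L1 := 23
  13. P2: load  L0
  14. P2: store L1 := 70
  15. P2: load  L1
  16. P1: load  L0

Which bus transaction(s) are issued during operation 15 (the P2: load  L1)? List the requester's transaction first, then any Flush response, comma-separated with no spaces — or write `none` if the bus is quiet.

  op1 P2: store L1 := 28 → I/I/M on L1; bus BusRdX; mem=40
  op2 P2: load  L0 → I/I/S on L0; bus BusRd; mem=10
  op3 P0: store L1 := 59 → M/I/I on L1; bus BusRdX Flush; mem=28
  op4 P2: load  L1 → S/I/S on L1; bus BusRd Flush; mem=59
  op5 P1: store L0 := 5 → I/M/I on L0; bus BusRdX; mem=10
  op6 P2: load  L0 → I/S/S on L0; bus BusRd Flush; mem=5
  op7 P1: store L0 := 21 → I/M/I on L0; bus BusRdX; mem=5
  op8 P2: store L1 := 99 → I/I/M on L1; bus BusRdX; mem=59
  op9 P1: store L0 := 51 → I/M/I on L0; bus (none); mem=5
  op10 P2: load  L0 → I/S/S on L0; bus BusRd Flush; mem=51
  op11 P0: store L0 := 94 → M/I/I on L0; bus BusRdX; mem=51
  op12 P0: store L1 := 23 → M/I/I on L1; bus BusRdX Flush; mem=99
  op13 P2: load  L0 → S/I/S on L0; bus BusRd Flush; mem=94
  op14 P2: store L1 := 70 → I/I/M on L1; bus BusRdX Flush; mem=23
  op15 P2: load  L1 → I/I/M on L1; bus (none); mem=23
  op16 P1: load  L0 → S/S/S on L0; bus BusRd; mem=94

bus = none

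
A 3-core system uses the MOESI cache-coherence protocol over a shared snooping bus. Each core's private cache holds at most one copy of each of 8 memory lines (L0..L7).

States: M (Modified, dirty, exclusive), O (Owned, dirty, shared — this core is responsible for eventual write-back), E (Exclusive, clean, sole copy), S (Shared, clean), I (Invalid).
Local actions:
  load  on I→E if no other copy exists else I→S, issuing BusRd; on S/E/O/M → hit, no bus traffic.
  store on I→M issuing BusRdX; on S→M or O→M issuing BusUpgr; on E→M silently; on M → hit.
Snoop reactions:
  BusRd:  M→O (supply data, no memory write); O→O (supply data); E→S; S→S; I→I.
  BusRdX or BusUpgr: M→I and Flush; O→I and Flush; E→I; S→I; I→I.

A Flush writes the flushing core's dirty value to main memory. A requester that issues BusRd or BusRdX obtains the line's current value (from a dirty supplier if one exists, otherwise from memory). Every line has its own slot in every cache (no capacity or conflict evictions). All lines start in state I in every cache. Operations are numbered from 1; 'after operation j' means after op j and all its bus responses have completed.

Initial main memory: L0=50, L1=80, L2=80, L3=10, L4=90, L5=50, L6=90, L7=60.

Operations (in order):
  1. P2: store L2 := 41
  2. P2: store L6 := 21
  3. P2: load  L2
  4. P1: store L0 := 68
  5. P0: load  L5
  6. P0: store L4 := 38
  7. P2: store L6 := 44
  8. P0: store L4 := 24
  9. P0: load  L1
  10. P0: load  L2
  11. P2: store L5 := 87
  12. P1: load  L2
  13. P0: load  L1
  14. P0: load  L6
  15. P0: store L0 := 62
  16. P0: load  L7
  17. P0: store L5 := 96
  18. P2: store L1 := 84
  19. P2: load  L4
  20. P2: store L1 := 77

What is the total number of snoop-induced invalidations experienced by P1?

[1] P2: store L2 := 41 | P0:I, P1:I, P2:M(41) | bus: BusRdX
[2] P2: store L6 := 21 | P0:I, P1:I, P2:M(21) | bus: BusRdX
[3] P2: load  L2 | P0:I, P1:I, P2:M(41) | bus: none
[4] P1: store L0 := 68 | P0:I, P1:M(68), P2:I | bus: BusRdX
[5] P0: load  L5 | P0:E(50), P1:I, P2:I | bus: BusRd
[6] P0: store L4 := 38 | P0:M(38), P1:I, P2:I | bus: BusRdX
[7] P2: store L6 := 44 | P0:I, P1:I, P2:M(44) | bus: none
[8] P0: store L4 := 24 | P0:M(24), P1:I, P2:I | bus: none
[9] P0: load  L1 | P0:E(80), P1:I, P2:I | bus: BusRd
[10] P0: load  L2 | P0:S(41), P1:I, P2:O(41) | bus: BusRd
[11] P2: store L5 := 87 | P0:I, P1:I, P2:M(87) | bus: BusRdX
[12] P1: load  L2 | P0:S(41), P1:S(41), P2:O(41) | bus: BusRd
[13] P0: load  L1 | P0:E(80), P1:I, P2:I | bus: none
[14] P0: load  L6 | P0:S(44), P1:I, P2:O(44) | bus: BusRd
[15] P0: store L0 := 62 | P0:M(62), P1:I, P2:I | bus: BusRdX,Flush
[16] P0: load  L7 | P0:E(60), P1:I, P2:I | bus: BusRd
[17] P0: store L5 := 96 | P0:M(96), P1:I, P2:I | bus: BusRdX,Flush
[18] P2: store L1 := 84 | P0:I, P1:I, P2:M(84) | bus: BusRdX
[19] P2: load  L4 | P0:O(24), P1:I, P2:S(24) | bus: BusRd
[20] P2: store L1 := 77 | P0:I, P1:I, P2:M(77) | bus: none

invalidations = 1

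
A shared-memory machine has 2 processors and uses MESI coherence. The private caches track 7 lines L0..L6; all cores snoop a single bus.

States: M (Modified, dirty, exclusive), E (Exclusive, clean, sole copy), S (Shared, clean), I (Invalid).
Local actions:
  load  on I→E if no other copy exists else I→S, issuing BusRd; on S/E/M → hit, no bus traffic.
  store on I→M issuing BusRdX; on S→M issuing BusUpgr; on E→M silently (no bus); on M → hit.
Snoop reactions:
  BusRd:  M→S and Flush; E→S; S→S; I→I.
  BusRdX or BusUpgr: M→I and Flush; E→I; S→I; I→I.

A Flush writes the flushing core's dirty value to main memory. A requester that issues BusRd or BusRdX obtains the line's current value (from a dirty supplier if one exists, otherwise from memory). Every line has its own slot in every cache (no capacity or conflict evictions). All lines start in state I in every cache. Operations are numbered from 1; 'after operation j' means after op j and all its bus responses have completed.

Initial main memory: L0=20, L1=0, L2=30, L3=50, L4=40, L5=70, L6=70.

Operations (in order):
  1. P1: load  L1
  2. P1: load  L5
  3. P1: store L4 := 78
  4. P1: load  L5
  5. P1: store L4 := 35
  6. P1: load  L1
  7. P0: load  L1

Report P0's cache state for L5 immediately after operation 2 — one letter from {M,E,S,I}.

state = I

[1] P1: load  L1 | P0:I, P1:E(0) | bus: BusRd
[2] P1: load  L5 | P0:I, P1:E(70) | bus: BusRd
[3] P1: store L4 := 78 | P0:I, P1:M(78) | bus: BusRdX
[4] P1: load  L5 | P0:I, P1:E(70) | bus: none
[5] P1: store L4 := 35 | P0:I, P1:M(35) | bus: none
[6] P1: load  L1 | P0:I, P1:E(0) | bus: none
[7] P0: load  L1 | P0:S(0), P1:S(0) | bus: BusRd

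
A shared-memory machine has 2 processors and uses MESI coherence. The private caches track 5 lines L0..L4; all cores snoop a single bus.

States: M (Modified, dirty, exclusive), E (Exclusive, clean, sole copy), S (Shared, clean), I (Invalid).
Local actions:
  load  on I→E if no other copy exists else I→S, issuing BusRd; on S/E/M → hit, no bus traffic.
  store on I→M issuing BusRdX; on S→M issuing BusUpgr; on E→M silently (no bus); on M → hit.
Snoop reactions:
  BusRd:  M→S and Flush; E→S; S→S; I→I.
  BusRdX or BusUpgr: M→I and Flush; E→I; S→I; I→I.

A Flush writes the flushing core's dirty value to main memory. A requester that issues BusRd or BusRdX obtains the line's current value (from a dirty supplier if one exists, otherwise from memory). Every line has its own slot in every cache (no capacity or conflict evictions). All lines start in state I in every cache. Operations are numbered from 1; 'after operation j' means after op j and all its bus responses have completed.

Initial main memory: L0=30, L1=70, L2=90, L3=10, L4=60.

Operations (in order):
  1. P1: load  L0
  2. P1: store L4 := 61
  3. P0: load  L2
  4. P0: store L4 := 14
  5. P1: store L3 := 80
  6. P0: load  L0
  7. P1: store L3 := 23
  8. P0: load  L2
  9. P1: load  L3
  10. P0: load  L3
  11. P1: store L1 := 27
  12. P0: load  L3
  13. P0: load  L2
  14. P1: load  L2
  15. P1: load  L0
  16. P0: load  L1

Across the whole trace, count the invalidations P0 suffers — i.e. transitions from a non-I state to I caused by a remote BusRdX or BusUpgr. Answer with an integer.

invalidations = 0

step 1: P1: load  L0  ⟶  IE  (L0)  txn=BusRd  M[L0]=30
step 2: P1: store L4 := 61  ⟶  IM  (L4)  txn=BusRdX  M[L4]=60
step 3: P0: load  L2  ⟶  EI  (L2)  txn=BusRd  M[L2]=90
step 4: P0: store L4 := 14  ⟶  MI  (L4)  txn=BusRdX+Flush  M[L4]=61
step 5: P1: store L3 := 80  ⟶  IM  (L3)  txn=BusRdX  M[L3]=10
step 6: P0: load  L0  ⟶  SS  (L0)  txn=BusRd  M[L0]=30
step 7: P1: store L3 := 23  ⟶  IM  (L3)  txn=∅  M[L3]=10
step 8: P0: load  L2  ⟶  EI  (L2)  txn=∅  M[L2]=90
step 9: P1: load  L3  ⟶  IM  (L3)  txn=∅  M[L3]=10
step 10: P0: load  L3  ⟶  SS  (L3)  txn=BusRd+Flush  M[L3]=23
step 11: P1: store L1 := 27  ⟶  IM  (L1)  txn=BusRdX  M[L1]=70
step 12: P0: load  L3  ⟶  SS  (L3)  txn=∅  M[L3]=23
step 13: P0: load  L2  ⟶  EI  (L2)  txn=∅  M[L2]=90
step 14: P1: load  L2  ⟶  SS  (L2)  txn=BusRd  M[L2]=90
step 15: P1: load  L0  ⟶  SS  (L0)  txn=∅  M[L0]=30
step 16: P0: load  L1  ⟶  SS  (L1)  txn=BusRd+Flush  M[L1]=27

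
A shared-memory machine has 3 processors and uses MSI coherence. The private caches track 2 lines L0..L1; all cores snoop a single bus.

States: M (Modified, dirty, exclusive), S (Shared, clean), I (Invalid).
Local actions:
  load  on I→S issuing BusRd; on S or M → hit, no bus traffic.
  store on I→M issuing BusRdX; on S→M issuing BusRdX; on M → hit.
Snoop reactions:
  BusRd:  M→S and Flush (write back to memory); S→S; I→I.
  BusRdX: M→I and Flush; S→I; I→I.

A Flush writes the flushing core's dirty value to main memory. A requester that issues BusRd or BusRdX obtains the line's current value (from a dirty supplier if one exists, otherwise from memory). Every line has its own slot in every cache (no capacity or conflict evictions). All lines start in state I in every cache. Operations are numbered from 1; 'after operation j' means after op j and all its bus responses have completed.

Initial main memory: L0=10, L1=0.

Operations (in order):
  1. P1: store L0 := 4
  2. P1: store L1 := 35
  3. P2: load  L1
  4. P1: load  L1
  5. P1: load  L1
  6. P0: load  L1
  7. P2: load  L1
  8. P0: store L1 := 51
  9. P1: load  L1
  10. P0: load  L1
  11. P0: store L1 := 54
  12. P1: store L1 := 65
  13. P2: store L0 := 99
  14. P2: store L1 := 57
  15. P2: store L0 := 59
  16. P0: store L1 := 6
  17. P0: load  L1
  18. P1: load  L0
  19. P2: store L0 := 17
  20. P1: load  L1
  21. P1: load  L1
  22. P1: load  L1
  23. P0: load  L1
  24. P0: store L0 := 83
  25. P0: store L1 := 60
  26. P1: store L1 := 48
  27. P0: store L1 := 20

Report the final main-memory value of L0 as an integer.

step 1: P1: store L0 := 4  ⟶  IMI  (L0)  txn=BusRdX  M[L0]=10
step 2: P1: store L1 := 35  ⟶  IMI  (L1)  txn=BusRdX  M[L1]=0
step 3: P2: load  L1  ⟶  ISS  (L1)  txn=BusRd+Flush  M[L1]=35
step 4: P1: load  L1  ⟶  ISS  (L1)  txn=∅  M[L1]=35
step 5: P1: load  L1  ⟶  ISS  (L1)  txn=∅  M[L1]=35
step 6: P0: load  L1  ⟶  SSS  (L1)  txn=BusRd  M[L1]=35
step 7: P2: load  L1  ⟶  SSS  (L1)  txn=∅  M[L1]=35
step 8: P0: store L1 := 51  ⟶  MII  (L1)  txn=BusRdX  M[L1]=35
step 9: P1: load  L1  ⟶  SSI  (L1)  txn=BusRd+Flush  M[L1]=51
step 10: P0: load  L1  ⟶  SSI  (L1)  txn=∅  M[L1]=51
step 11: P0: store L1 := 54  ⟶  MII  (L1)  txn=BusRdX  M[L1]=51
step 12: P1: store L1 := 65  ⟶  IMI  (L1)  txn=BusRdX+Flush  M[L1]=54
step 13: P2: store L0 := 99  ⟶  IIM  (L0)  txn=BusRdX+Flush  M[L0]=4
step 14: P2: store L1 := 57  ⟶  IIM  (L1)  txn=BusRdX+Flush  M[L1]=65
step 15: P2: store L0 := 59  ⟶  IIM  (L0)  txn=∅  M[L0]=4
step 16: P0: store L1 := 6  ⟶  MII  (L1)  txn=BusRdX+Flush  M[L1]=57
step 17: P0: load  L1  ⟶  MII  (L1)  txn=∅  M[L1]=57
step 18: P1: load  L0  ⟶  ISS  (L0)  txn=BusRd+Flush  M[L0]=59
step 19: P2: store L0 := 17  ⟶  IIM  (L0)  txn=BusRdX  M[L0]=59
step 20: P1: load  L1  ⟶  SSI  (L1)  txn=BusRd+Flush  M[L1]=6
step 21: P1: load  L1  ⟶  SSI  (L1)  txn=∅  M[L1]=6
step 22: P1: load  L1  ⟶  SSI  (L1)  txn=∅  M[L1]=6
step 23: P0: load  L1  ⟶  SSI  (L1)  txn=∅  M[L1]=6
step 24: P0: store L0 := 83  ⟶  MII  (L0)  txn=BusRdX+Flush  M[L0]=17
step 25: P0: store L1 := 60  ⟶  MII  (L1)  txn=BusRdX  M[L1]=6
step 26: P1: store L1 := 48  ⟶  IMI  (L1)  txn=BusRdX+Flush  M[L1]=60
step 27: P0: store L1 := 20  ⟶  MII  (L1)  txn=BusRdX+Flush  M[L1]=48

memory[L0] = 17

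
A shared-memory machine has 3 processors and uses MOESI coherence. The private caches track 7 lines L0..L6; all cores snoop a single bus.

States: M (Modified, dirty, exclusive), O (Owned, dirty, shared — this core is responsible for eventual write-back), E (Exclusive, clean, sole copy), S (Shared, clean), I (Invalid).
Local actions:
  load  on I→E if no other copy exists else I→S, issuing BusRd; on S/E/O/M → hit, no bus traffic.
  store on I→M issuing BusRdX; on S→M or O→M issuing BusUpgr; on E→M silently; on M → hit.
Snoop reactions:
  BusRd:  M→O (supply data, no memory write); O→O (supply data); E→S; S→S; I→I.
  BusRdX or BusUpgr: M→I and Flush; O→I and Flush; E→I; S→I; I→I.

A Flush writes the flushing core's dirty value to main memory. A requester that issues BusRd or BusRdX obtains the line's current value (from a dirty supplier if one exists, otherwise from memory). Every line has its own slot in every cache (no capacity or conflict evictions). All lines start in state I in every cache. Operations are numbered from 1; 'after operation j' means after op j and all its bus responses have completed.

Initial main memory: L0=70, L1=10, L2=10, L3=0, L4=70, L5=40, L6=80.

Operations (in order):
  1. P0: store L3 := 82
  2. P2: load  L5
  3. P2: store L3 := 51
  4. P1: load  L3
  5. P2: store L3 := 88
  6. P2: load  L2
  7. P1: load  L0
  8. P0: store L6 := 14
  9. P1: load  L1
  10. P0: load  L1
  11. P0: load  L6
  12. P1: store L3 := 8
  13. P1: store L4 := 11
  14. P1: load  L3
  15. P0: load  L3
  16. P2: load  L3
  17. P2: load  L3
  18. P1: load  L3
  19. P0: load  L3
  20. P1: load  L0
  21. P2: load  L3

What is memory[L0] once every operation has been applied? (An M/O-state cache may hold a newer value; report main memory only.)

memory[L0] = 70

1. P0: store L3 := 82  bus=[BusRdX]  L3: P0=M P1=I P2=I  mem[L3]=0
2. P2: load  L5  bus=[BusRd]  L5: P0=I P1=I P2=E  mem[L5]=40
3. P2: store L3 := 51  bus=[BusRdX,Flush]  L3: P0=I P1=I P2=M  mem[L3]=82
4. P1: load  L3  bus=[BusRd]  L3: P0=I P1=S P2=O  mem[L3]=82
5. P2: store L3 := 88  bus=[BusUpgr]  L3: P0=I P1=I P2=M  mem[L3]=82
6. P2: load  L2  bus=[BusRd]  L2: P0=I P1=I P2=E  mem[L2]=10
7. P1: load  L0  bus=[BusRd]  L0: P0=I P1=E P2=I  mem[L0]=70
8. P0: store L6 := 14  bus=[BusRdX]  L6: P0=M P1=I P2=I  mem[L6]=80
9. P1: load  L1  bus=[BusRd]  L1: P0=I P1=E P2=I  mem[L1]=10
10. P0: load  L1  bus=[BusRd]  L1: P0=S P1=S P2=I  mem[L1]=10
11. P0: load  L6  bus=[-]  L6: P0=M P1=I P2=I  mem[L6]=80
12. P1: store L3 := 8  bus=[BusRdX,Flush]  L3: P0=I P1=M P2=I  mem[L3]=88
13. P1: store L4 := 11  bus=[BusRdX]  L4: P0=I P1=M P2=I  mem[L4]=70
14. P1: load  L3  bus=[-]  L3: P0=I P1=M P2=I  mem[L3]=88
15. P0: load  L3  bus=[BusRd]  L3: P0=S P1=O P2=I  mem[L3]=88
16. P2: load  L3  bus=[BusRd]  L3: P0=S P1=O P2=S  mem[L3]=88
17. P2: load  L3  bus=[-]  L3: P0=S P1=O P2=S  mem[L3]=88
18. P1: load  L3  bus=[-]  L3: P0=S P1=O P2=S  mem[L3]=88
19. P0: load  L3  bus=[-]  L3: P0=S P1=O P2=S  mem[L3]=88
20. P1: load  L0  bus=[-]  L0: P0=I P1=E P2=I  mem[L0]=70
21. P2: load  L3  bus=[-]  L3: P0=S P1=O P2=S  mem[L3]=88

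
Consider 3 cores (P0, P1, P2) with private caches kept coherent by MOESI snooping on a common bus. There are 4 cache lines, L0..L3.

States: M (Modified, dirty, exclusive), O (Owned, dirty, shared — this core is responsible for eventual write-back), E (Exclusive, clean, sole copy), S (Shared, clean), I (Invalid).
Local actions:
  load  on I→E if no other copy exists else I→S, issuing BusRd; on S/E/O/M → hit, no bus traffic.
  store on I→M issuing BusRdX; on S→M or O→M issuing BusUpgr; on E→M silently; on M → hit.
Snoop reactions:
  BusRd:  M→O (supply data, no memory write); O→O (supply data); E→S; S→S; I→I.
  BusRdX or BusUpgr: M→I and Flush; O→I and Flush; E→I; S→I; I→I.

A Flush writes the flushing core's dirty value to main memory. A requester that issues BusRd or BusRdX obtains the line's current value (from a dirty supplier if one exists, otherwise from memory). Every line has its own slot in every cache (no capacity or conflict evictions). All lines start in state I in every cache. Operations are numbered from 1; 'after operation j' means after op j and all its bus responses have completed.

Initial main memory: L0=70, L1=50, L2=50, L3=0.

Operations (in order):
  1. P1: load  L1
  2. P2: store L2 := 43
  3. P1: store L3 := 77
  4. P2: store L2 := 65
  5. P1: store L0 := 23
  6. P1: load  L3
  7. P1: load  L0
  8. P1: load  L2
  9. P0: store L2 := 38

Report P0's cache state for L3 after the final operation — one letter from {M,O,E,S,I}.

state = I

step 1: P1: load  L1  ⟶  IEI  (L1)  txn=BusRd  M[L1]=50
step 2: P2: store L2 := 43  ⟶  IIM  (L2)  txn=BusRdX  M[L2]=50
step 3: P1: store L3 := 77  ⟶  IMI  (L3)  txn=BusRdX  M[L3]=0
step 4: P2: store L2 := 65  ⟶  IIM  (L2)  txn=∅  M[L2]=50
step 5: P1: store L0 := 23  ⟶  IMI  (L0)  txn=BusRdX  M[L0]=70
step 6: P1: load  L3  ⟶  IMI  (L3)  txn=∅  M[L3]=0
step 7: P1: load  L0  ⟶  IMI  (L0)  txn=∅  M[L0]=70
step 8: P1: load  L2  ⟶  ISO  (L2)  txn=BusRd  M[L2]=50
step 9: P0: store L2 := 38  ⟶  MII  (L2)  txn=BusRdX+Flush  M[L2]=65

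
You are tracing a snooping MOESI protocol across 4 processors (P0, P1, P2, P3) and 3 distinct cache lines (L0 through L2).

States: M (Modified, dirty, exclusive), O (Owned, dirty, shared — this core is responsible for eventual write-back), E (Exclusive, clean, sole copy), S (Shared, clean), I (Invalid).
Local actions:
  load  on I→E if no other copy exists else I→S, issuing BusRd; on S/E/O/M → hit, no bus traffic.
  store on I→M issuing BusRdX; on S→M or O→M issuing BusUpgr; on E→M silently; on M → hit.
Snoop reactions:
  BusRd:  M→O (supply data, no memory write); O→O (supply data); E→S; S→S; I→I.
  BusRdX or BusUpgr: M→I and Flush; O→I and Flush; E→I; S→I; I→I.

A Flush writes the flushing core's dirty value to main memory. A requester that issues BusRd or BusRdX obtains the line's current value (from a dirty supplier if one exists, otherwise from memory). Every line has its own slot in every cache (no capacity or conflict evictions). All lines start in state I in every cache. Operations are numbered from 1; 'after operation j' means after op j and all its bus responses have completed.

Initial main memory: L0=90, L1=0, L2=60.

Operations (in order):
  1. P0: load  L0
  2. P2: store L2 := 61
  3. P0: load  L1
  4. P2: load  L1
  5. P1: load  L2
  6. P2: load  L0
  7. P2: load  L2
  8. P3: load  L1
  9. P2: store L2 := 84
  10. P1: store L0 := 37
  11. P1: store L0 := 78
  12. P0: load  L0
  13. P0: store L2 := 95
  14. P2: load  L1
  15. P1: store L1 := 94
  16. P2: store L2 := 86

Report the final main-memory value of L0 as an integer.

  op1 P0: load  L0 → E/I/I/I on L0; bus BusRd; mem=90
  op2 P2: store L2 := 61 → I/I/M/I on L2; bus BusRdX; mem=60
  op3 P0: load  L1 → E/I/I/I on L1; bus BusRd; mem=0
  op4 P2: load  L1 → S/I/S/I on L1; bus BusRd; mem=0
  op5 P1: load  L2 → I/S/O/I on L2; bus BusRd; mem=60
  op6 P2: load  L0 → S/I/S/I on L0; bus BusRd; mem=90
  op7 P2: load  L2 → I/S/O/I on L2; bus (none); mem=60
  op8 P3: load  L1 → S/I/S/S on L1; bus BusRd; mem=0
  op9 P2: store L2 := 84 → I/I/M/I on L2; bus BusUpgr; mem=60
  op10 P1: store L0 := 37 → I/M/I/I on L0; bus BusRdX; mem=90
  op11 P1: store L0 := 78 → I/M/I/I on L0; bus (none); mem=90
  op12 P0: load  L0 → S/O/I/I on L0; bus BusRd; mem=90
  op13 P0: store L2 := 95 → M/I/I/I on L2; bus BusRdX Flush; mem=84
  op14 P2: load  L1 → S/I/S/S on L1; bus (none); mem=0
  op15 P1: store L1 := 94 → I/M/I/I on L1; bus BusRdX; mem=0
  op16 P2: store L2 := 86 → I/I/M/I on L2; bus BusRdX Flush; mem=95

memory[L0] = 90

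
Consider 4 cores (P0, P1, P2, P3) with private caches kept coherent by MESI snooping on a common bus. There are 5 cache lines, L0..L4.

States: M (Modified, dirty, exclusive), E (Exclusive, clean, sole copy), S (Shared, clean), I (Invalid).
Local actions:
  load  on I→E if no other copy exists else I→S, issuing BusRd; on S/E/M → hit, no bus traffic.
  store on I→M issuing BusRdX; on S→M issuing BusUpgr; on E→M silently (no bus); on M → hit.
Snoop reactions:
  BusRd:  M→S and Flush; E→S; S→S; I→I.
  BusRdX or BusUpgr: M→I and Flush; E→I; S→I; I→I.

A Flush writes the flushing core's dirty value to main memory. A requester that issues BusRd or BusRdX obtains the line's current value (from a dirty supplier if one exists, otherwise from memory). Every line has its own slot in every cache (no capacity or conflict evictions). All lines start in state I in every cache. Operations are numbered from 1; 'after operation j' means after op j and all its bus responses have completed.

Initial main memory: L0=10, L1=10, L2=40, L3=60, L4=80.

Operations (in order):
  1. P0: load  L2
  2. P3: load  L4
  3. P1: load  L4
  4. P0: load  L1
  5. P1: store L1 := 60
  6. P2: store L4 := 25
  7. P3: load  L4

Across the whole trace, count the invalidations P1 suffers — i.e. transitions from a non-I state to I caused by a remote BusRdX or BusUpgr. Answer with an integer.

invalidations = 1

[1] P0: load  L2 | P0:E(40), P1:I, P2:I, P3:I | bus: BusRd
[2] P3: load  L4 | P0:I, P1:I, P2:I, P3:E(80) | bus: BusRd
[3] P1: load  L4 | P0:I, P1:S(80), P2:I, P3:S(80) | bus: BusRd
[4] P0: load  L1 | P0:E(10), P1:I, P2:I, P3:I | bus: BusRd
[5] P1: store L1 := 60 | P0:I, P1:M(60), P2:I, P3:I | bus: BusRdX
[6] P2: store L4 := 25 | P0:I, P1:I, P2:M(25), P3:I | bus: BusRdX
[7] P3: load  L4 | P0:I, P1:I, P2:S(25), P3:S(25) | bus: BusRd,Flush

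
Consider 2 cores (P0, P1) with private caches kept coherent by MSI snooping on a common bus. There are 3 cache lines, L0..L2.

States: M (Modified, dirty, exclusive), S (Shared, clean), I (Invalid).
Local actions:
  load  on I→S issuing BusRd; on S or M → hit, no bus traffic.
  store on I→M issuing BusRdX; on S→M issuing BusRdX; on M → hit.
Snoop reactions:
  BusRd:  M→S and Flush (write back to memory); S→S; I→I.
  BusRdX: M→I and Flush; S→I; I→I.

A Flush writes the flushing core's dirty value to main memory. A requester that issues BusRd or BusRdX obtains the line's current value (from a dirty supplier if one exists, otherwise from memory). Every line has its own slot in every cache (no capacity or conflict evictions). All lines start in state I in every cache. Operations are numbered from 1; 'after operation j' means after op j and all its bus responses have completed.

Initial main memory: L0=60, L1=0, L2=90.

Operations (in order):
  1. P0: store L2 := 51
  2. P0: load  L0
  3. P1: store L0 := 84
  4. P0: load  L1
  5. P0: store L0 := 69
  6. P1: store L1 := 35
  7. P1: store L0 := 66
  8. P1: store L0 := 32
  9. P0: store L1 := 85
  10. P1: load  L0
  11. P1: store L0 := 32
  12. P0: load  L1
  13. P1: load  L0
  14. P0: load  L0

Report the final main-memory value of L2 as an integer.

1. P0: store L2 := 51  bus=[BusRdX]  L2: P0=M P1=I  mem[L2]=90
2. P0: load  L0  bus=[BusRd]  L0: P0=S P1=I  mem[L0]=60
3. P1: store L0 := 84  bus=[BusRdX]  L0: P0=I P1=M  mem[L0]=60
4. P0: load  L1  bus=[BusRd]  L1: P0=S P1=I  mem[L1]=0
5. P0: store L0 := 69  bus=[BusRdX,Flush]  L0: P0=M P1=I  mem[L0]=84
6. P1: store L1 := 35  bus=[BusRdX]  L1: P0=I P1=M  mem[L1]=0
7. P1: store L0 := 66  bus=[BusRdX,Flush]  L0: P0=I P1=M  mem[L0]=69
8. P1: store L0 := 32  bus=[-]  L0: P0=I P1=M  mem[L0]=69
9. P0: store L1 := 85  bus=[BusRdX,Flush]  L1: P0=M P1=I  mem[L1]=35
10. P1: load  L0  bus=[-]  L0: P0=I P1=M  mem[L0]=69
11. P1: store L0 := 32  bus=[-]  L0: P0=I P1=M  mem[L0]=69
12. P0: load  L1  bus=[-]  L1: P0=M P1=I  mem[L1]=35
13. P1: load  L0  bus=[-]  L0: P0=I P1=M  mem[L0]=69
14. P0: load  L0  bus=[BusRd,Flush]  L0: P0=S P1=S  mem[L0]=32

memory[L2] = 90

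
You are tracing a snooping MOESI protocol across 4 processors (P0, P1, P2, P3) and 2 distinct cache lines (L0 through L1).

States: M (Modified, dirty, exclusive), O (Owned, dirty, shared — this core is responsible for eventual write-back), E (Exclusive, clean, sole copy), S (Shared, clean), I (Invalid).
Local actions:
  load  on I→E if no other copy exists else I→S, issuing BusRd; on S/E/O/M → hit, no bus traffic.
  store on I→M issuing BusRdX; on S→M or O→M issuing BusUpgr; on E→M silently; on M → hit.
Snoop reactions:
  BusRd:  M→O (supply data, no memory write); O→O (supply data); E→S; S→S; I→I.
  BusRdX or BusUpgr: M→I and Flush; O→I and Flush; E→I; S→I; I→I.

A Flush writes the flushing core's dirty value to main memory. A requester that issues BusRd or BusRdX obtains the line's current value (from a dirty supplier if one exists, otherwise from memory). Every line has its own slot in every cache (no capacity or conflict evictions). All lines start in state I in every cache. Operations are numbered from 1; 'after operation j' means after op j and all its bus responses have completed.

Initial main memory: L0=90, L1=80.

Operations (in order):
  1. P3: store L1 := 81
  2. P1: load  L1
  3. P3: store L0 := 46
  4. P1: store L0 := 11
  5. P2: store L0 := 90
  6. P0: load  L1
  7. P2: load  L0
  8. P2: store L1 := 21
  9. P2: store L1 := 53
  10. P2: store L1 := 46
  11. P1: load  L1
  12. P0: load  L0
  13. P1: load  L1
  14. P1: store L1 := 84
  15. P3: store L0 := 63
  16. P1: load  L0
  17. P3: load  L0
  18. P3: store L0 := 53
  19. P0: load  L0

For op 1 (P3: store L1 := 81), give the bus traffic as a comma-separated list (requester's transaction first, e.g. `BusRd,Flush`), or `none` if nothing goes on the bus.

[1] P3: store L1 := 81 | P0:I, P1:I, P2:I, P3:M(81) | bus: BusRdX
[2] P1: load  L1 | P0:I, P1:S(81), P2:I, P3:O(81) | bus: BusRd
[3] P3: store L0 := 46 | P0:I, P1:I, P2:I, P3:M(46) | bus: BusRdX
[4] P1: store L0 := 11 | P0:I, P1:M(11), P2:I, P3:I | bus: BusRdX,Flush
[5] P2: store L0 := 90 | P0:I, P1:I, P2:M(90), P3:I | bus: BusRdX,Flush
[6] P0: load  L1 | P0:S(81), P1:S(81), P2:I, P3:O(81) | bus: BusRd
[7] P2: load  L0 | P0:I, P1:I, P2:M(90), P3:I | bus: none
[8] P2: store L1 := 21 | P0:I, P1:I, P2:M(21), P3:I | bus: BusRdX,Flush
[9] P2: store L1 := 53 | P0:I, P1:I, P2:M(53), P3:I | bus: none
[10] P2: store L1 := 46 | P0:I, P1:I, P2:M(46), P3:I | bus: none
[11] P1: load  L1 | P0:I, P1:S(46), P2:O(46), P3:I | bus: BusRd
[12] P0: load  L0 | P0:S(90), P1:I, P2:O(90), P3:I | bus: BusRd
[13] P1: load  L1 | P0:I, P1:S(46), P2:O(46), P3:I | bus: none
[14] P1: store L1 := 84 | P0:I, P1:M(84), P2:I, P3:I | bus: BusUpgr,Flush
[15] P3: store L0 := 63 | P0:I, P1:I, P2:I, P3:M(63) | bus: BusRdX,Flush
[16] P1: load  L0 | P0:I, P1:S(63), P2:I, P3:O(63) | bus: BusRd
[17] P3: load  L0 | P0:I, P1:S(63), P2:I, P3:O(63) | bus: none
[18] P3: store L0 := 53 | P0:I, P1:I, P2:I, P3:M(53) | bus: BusUpgr
[19] P0: load  L0 | P0:S(53), P1:I, P2:I, P3:O(53) | bus: BusRd

bus = BusRdX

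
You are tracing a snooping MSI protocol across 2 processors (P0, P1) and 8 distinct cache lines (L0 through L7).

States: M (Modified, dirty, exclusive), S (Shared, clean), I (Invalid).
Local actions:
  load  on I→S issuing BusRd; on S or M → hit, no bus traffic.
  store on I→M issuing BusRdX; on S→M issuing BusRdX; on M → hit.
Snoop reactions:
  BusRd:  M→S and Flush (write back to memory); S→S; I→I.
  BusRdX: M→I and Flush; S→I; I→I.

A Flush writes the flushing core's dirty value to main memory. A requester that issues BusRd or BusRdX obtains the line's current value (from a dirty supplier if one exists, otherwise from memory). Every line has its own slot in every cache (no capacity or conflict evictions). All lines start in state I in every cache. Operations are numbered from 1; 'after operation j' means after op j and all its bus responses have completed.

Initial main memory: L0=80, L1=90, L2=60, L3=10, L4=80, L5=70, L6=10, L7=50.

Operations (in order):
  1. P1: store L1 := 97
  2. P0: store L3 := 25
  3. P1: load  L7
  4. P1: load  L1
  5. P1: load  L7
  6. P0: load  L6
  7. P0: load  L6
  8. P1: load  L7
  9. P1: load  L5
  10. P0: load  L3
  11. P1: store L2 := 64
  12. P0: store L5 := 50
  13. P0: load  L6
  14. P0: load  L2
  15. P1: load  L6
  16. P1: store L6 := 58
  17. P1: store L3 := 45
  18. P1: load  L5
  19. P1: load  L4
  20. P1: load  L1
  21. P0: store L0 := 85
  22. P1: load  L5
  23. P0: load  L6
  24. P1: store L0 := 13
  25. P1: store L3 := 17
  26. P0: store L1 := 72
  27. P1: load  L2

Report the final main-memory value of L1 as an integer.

memory[L1] = 97

step 1: P1: store L1 := 97  ⟶  IM  (L1)  txn=BusRdX  M[L1]=90
step 2: P0: store L3 := 25  ⟶  MI  (L3)  txn=BusRdX  M[L3]=10
step 3: P1: load  L7  ⟶  IS  (L7)  txn=BusRd  M[L7]=50
step 4: P1: load  L1  ⟶  IM  (L1)  txn=∅  M[L1]=90
step 5: P1: load  L7  ⟶  IS  (L7)  txn=∅  M[L7]=50
step 6: P0: load  L6  ⟶  SI  (L6)  txn=BusRd  M[L6]=10
step 7: P0: load  L6  ⟶  SI  (L6)  txn=∅  M[L6]=10
step 8: P1: load  L7  ⟶  IS  (L7)  txn=∅  M[L7]=50
step 9: P1: load  L5  ⟶  IS  (L5)  txn=BusRd  M[L5]=70
step 10: P0: load  L3  ⟶  MI  (L3)  txn=∅  M[L3]=10
step 11: P1: store L2 := 64  ⟶  IM  (L2)  txn=BusRdX  M[L2]=60
step 12: P0: store L5 := 50  ⟶  MI  (L5)  txn=BusRdX  M[L5]=70
step 13: P0: load  L6  ⟶  SI  (L6)  txn=∅  M[L6]=10
step 14: P0: load  L2  ⟶  SS  (L2)  txn=BusRd+Flush  M[L2]=64
step 15: P1: load  L6  ⟶  SS  (L6)  txn=BusRd  M[L6]=10
step 16: P1: store L6 := 58  ⟶  IM  (L6)  txn=BusRdX  M[L6]=10
step 17: P1: store L3 := 45  ⟶  IM  (L3)  txn=BusRdX+Flush  M[L3]=25
step 18: P1: load  L5  ⟶  SS  (L5)  txn=BusRd+Flush  M[L5]=50
step 19: P1: load  L4  ⟶  IS  (L4)  txn=BusRd  M[L4]=80
step 20: P1: load  L1  ⟶  IM  (L1)  txn=∅  M[L1]=90
step 21: P0: store L0 := 85  ⟶  MI  (L0)  txn=BusRdX  M[L0]=80
step 22: P1: load  L5  ⟶  SS  (L5)  txn=∅  M[L5]=50
step 23: P0: load  L6  ⟶  SS  (L6)  txn=BusRd+Flush  M[L6]=58
step 24: P1: store L0 := 13  ⟶  IM  (L0)  txn=BusRdX+Flush  M[L0]=85
step 25: P1: store L3 := 17  ⟶  IM  (L3)  txn=∅  M[L3]=25
step 26: P0: store L1 := 72  ⟶  MI  (L1)  txn=BusRdX+Flush  M[L1]=97
step 27: P1: load  L2  ⟶  SS  (L2)  txn=∅  M[L2]=64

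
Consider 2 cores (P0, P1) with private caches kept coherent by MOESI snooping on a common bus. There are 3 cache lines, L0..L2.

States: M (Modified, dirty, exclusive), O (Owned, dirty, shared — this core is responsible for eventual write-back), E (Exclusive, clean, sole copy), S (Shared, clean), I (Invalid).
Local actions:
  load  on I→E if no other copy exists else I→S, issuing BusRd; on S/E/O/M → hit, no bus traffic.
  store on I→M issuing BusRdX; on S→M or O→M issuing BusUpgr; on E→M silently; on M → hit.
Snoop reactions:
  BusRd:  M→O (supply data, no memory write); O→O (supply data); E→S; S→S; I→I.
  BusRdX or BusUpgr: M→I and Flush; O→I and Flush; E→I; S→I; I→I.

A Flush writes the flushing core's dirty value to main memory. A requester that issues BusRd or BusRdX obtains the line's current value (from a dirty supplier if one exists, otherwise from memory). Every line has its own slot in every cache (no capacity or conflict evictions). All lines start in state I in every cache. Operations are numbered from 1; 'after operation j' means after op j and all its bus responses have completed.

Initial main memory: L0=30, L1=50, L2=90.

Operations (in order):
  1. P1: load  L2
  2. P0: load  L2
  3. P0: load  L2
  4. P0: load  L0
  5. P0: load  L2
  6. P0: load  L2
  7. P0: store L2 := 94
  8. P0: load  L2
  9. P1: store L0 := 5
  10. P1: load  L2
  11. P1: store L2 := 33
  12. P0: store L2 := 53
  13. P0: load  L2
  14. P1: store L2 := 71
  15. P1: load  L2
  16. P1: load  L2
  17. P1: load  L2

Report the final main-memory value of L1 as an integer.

memory[L1] = 50

  op1 P1: load  L2 → I/E on L2; bus BusRd; mem=90
  op2 P0: load  L2 → S/S on L2; bus BusRd; mem=90
  op3 P0: load  L2 → S/S on L2; bus (none); mem=90
  op4 P0: load  L0 → E/I on L0; bus BusRd; mem=30
  op5 P0: load  L2 → S/S on L2; bus (none); mem=90
  op6 P0: load  L2 → S/S on L2; bus (none); mem=90
  op7 P0: store L2 := 94 → M/I on L2; bus BusUpgr; mem=90
  op8 P0: load  L2 → M/I on L2; bus (none); mem=90
  op9 P1: store L0 := 5 → I/M on L0; bus BusRdX; mem=30
  op10 P1: load  L2 → O/S on L2; bus BusRd; mem=90
  op11 P1: store L2 := 33 → I/M on L2; bus BusUpgr Flush; mem=94
  op12 P0: store L2 := 53 → M/I on L2; bus BusRdX Flush; mem=33
  op13 P0: load  L2 → M/I on L2; bus (none); mem=33
  op14 P1: store L2 := 71 → I/M on L2; bus BusRdX Flush; mem=53
  op15 P1: load  L2 → I/M on L2; bus (none); mem=53
  op16 P1: load  L2 → I/M on L2; bus (none); mem=53
  op17 P1: load  L2 → I/M on L2; bus (none); mem=53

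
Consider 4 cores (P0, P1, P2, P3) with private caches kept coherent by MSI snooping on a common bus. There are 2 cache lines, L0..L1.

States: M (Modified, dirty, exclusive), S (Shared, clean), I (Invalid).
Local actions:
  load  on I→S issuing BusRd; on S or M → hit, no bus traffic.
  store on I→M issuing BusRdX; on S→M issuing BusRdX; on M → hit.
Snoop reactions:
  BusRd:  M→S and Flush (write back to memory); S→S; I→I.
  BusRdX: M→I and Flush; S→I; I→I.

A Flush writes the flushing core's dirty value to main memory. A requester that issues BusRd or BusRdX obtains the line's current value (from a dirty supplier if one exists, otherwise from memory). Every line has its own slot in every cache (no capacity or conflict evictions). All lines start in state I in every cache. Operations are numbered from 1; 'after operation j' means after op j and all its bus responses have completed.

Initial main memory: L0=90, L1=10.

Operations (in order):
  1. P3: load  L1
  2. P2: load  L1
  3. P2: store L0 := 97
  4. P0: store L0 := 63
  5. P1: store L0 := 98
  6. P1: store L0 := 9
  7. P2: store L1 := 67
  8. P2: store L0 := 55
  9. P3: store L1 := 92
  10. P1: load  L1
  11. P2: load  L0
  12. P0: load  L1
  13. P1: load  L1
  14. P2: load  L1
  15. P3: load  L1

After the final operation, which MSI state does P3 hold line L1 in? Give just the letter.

state = S

1. P3: load  L1  bus=[BusRd]  L1: P0=I P1=I P2=I P3=S  mem[L1]=10
2. P2: load  L1  bus=[BusRd]  L1: P0=I P1=I P2=S P3=S  mem[L1]=10
3. P2: store L0 := 97  bus=[BusRdX]  L0: P0=I P1=I P2=M P3=I  mem[L0]=90
4. P0: store L0 := 63  bus=[BusRdX,Flush]  L0: P0=M P1=I P2=I P3=I  mem[L0]=97
5. P1: store L0 := 98  bus=[BusRdX,Flush]  L0: P0=I P1=M P2=I P3=I  mem[L0]=63
6. P1: store L0 := 9  bus=[-]  L0: P0=I P1=M P2=I P3=I  mem[L0]=63
7. P2: store L1 := 67  bus=[BusRdX]  L1: P0=I P1=I P2=M P3=I  mem[L1]=10
8. P2: store L0 := 55  bus=[BusRdX,Flush]  L0: P0=I P1=I P2=M P3=I  mem[L0]=9
9. P3: store L1 := 92  bus=[BusRdX,Flush]  L1: P0=I P1=I P2=I P3=M  mem[L1]=67
10. P1: load  L1  bus=[BusRd,Flush]  L1: P0=I P1=S P2=I P3=S  mem[L1]=92
11. P2: load  L0  bus=[-]  L0: P0=I P1=I P2=M P3=I  mem[L0]=9
12. P0: load  L1  bus=[BusRd]  L1: P0=S P1=S P2=I P3=S  mem[L1]=92
13. P1: load  L1  bus=[-]  L1: P0=S P1=S P2=I P3=S  mem[L1]=92
14. P2: load  L1  bus=[BusRd]  L1: P0=S P1=S P2=S P3=S  mem[L1]=92
15. P3: load  L1  bus=[-]  L1: P0=S P1=S P2=S P3=S  mem[L1]=92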